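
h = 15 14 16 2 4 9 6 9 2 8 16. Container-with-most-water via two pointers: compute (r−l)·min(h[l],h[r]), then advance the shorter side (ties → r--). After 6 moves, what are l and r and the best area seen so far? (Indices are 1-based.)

l=3, r=7, best area=150

[1,11] min(15,16)*10=150 best=150 * → l++
[2,11] min(14,16)*9=126 best=150 → l++
[3,11] min(16,16)*8=128 best=150 → r--
[3,10] min(16,8)*7=56 best=150 → r--
[3,9] min(16,2)*6=12 best=150 → r--
[3,8] min(16,9)*5=45 best=150 → r--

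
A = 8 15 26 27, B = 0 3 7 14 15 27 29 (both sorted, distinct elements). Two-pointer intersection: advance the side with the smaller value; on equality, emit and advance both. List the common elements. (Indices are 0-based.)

intersection = [15, 27]

i=0 j=0: 8>0, j++
i=0 j=1: 8>3, j++
i=0 j=2: 8>7, j++
i=0 j=3: 8<14, i++
i=1 j=3: 15>14, j++
i=1 j=4: 15==15 emit, i++,j++
i=2 j=5: 26<27, i++
i=3 j=5: 27==27 emit, i++,j++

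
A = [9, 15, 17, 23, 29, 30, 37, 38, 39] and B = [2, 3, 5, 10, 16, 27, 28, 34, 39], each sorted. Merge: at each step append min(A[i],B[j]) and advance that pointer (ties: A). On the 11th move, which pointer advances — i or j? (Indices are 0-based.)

[i=0,j=0] A[i]=9>B[j]=2 take 2 → j++
[i=0,j=1] A[i]=9>B[j]=3 take 3 → j++
[i=0,j=2] A[i]=9>B[j]=5 take 5 → j++
[i=0,j=3] A[i]=9<=B[j]=10 take 9 → i++
[i=1,j=3] A[i]=15>B[j]=10 take 10 → j++
[i=1,j=4] A[i]=15<=B[j]=16 take 15 → i++
[i=2,j=4] A[i]=17>B[j]=16 take 16 → j++
[i=2,j=5] A[i]=17<=B[j]=27 take 17 → i++
[i=3,j=5] A[i]=23<=B[j]=27 take 23 → i++
[i=4,j=5] A[i]=29>B[j]=27 take 27 → j++
[i=4,j=6] A[i]=29>B[j]=28 take 28 → j++

j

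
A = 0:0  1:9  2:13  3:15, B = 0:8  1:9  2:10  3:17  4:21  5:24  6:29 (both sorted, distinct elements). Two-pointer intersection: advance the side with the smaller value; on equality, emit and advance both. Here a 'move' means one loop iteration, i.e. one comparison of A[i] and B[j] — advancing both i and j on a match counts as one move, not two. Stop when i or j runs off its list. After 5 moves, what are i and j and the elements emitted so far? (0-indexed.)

i=0 j=0: 0<8, i++
i=1 j=0: 9>8, j++
i=1 j=1: 9==9 emit, i++,j++
i=2 j=2: 13>10, j++
i=2 j=3: 13<17, i++

i=3, j=3, emitted=[9]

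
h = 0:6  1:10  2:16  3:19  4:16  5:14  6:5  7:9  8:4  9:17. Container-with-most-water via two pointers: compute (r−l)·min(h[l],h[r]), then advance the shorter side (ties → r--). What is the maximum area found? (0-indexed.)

max area = 112

[0,9] min(6,17)*9=54 best=54 * → l++
[1,9] min(10,17)*8=80 best=80 * → l++
[2,9] min(16,17)*7=112 best=112 * → l++
[3,9] min(19,17)*6=102 best=112 → r--
[3,8] min(19,4)*5=20 best=112 → r--
[3,7] min(19,9)*4=36 best=112 → r--
[3,6] min(19,5)*3=15 best=112 → r--
[3,5] min(19,14)*2=28 best=112 → r--
[3,4] min(19,16)*1=16 best=112 → r--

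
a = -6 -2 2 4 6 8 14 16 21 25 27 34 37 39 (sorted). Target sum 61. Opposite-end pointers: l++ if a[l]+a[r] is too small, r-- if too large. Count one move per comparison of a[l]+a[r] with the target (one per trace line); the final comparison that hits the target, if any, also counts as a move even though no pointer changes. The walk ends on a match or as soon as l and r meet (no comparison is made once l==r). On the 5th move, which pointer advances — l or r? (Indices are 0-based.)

l

[0,13] -6+39=33 <61 → l++
[1,13] -2+39=37 <61 → l++
[2,13] 2+39=41 <61 → l++
[3,13] 4+39=43 <61 → l++
[4,13] 6+39=45 <61 → l++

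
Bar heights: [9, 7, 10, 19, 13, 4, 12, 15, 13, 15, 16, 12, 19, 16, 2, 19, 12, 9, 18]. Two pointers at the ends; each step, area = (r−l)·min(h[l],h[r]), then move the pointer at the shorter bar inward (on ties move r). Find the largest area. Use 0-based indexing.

max area = 270

[0,18] min(9,18)*18=162 best=162 * → l++
[1,18] min(7,18)*17=119 best=162 → l++
[2,18] min(10,18)*16=160 best=162 → l++
[3,18] min(19,18)*15=270 best=270 * → r--
[3,17] min(19,9)*14=126 best=270 → r--
[3,16] min(19,12)*13=156 best=270 → r--
[3,15] min(19,19)*12=228 best=270 → r--
[3,14] min(19,2)*11=22 best=270 → r--
[3,13] min(19,16)*10=160 best=270 → r--
[3,12] min(19,19)*9=171 best=270 → r--
[3,11] min(19,12)*8=96 best=270 → r--
[3,10] min(19,16)*7=112 best=270 → r--
[3,9] min(19,15)*6=90 best=270 → r--
[3,8] min(19,13)*5=65 best=270 → r--
[3,7] min(19,15)*4=60 best=270 → r--
[3,6] min(19,12)*3=36 best=270 → r--
[3,5] min(19,4)*2=8 best=270 → r--
[3,4] min(19,13)*1=13 best=270 → r--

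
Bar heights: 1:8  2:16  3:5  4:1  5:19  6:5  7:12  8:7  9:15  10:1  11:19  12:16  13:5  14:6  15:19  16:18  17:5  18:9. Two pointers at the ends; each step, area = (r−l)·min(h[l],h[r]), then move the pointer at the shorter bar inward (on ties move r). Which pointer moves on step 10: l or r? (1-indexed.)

r

[1,18] min(8,9)*17=136 best=136 * → l++
[2,18] min(16,9)*16=144 best=144 * → r--
[2,17] min(16,5)*15=75 best=144 → r--
[2,16] min(16,18)*14=224 best=224 * → l++
[3,16] min(5,18)*13=65 best=224 → l++
[4,16] min(1,18)*12=12 best=224 → l++
[5,16] min(19,18)*11=198 best=224 → r--
[5,15] min(19,19)*10=190 best=224 → r--
[5,14] min(19,6)*9=54 best=224 → r--
[5,13] min(19,5)*8=40 best=224 → r--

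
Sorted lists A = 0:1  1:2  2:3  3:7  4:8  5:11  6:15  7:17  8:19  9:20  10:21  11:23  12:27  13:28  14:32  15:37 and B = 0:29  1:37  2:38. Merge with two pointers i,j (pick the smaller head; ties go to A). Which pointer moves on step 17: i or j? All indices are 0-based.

i=0 j=0: A[i]=1<=B[j]=29 take 1, i++
i=1 j=0: A[i]=2<=B[j]=29 take 2, i++
i=2 j=0: A[i]=3<=B[j]=29 take 3, i++
i=3 j=0: A[i]=7<=B[j]=29 take 7, i++
i=4 j=0: A[i]=8<=B[j]=29 take 8, i++
i=5 j=0: A[i]=11<=B[j]=29 take 11, i++
i=6 j=0: A[i]=15<=B[j]=29 take 15, i++
i=7 j=0: A[i]=17<=B[j]=29 take 17, i++
i=8 j=0: A[i]=19<=B[j]=29 take 19, i++
i=9 j=0: A[i]=20<=B[j]=29 take 20, i++
i=10 j=0: A[i]=21<=B[j]=29 take 21, i++
i=11 j=0: A[i]=23<=B[j]=29 take 23, i++
i=12 j=0: A[i]=27<=B[j]=29 take 27, i++
i=13 j=0: A[i]=28<=B[j]=29 take 28, i++
i=14 j=0: A[i]=32>B[j]=29 take 29, j++
i=14 j=1: A[i]=32<=B[j]=37 take 32, i++
i=15 j=1: A[i]=37<=B[j]=37 take 37, i++

i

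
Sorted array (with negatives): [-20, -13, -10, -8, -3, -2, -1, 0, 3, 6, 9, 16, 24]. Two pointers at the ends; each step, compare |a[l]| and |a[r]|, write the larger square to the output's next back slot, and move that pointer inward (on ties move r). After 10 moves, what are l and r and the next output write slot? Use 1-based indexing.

[1,13] |-20|<=|24| out[13]=576 → r--
[1,12] |-20|>|16| out[12]=400 → l++
[2,12] |-13|<=|16| out[11]=256 → r--
[2,11] |-13|>|9| out[10]=169 → l++
[3,11] |-10|>|9| out[9]=100 → l++
[4,11] |-8|<=|9| out[8]=81 → r--
[4,10] |-8|>|6| out[7]=64 → l++
[5,10] |-3|<=|6| out[6]=36 → r--
[5,9] |-3|<=|3| out[5]=9 → r--
[5,8] |-3|>|0| out[4]=9 → l++

l=6, r=8, next write slot=3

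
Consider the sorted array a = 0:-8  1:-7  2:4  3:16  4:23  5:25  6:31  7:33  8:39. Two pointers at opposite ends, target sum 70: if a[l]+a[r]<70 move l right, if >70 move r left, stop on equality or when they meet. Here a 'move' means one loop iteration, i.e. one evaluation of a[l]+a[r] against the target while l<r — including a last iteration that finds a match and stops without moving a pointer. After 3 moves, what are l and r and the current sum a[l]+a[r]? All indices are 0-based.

l=0 r=8: -8+39=31 <70, l++
l=1 r=8: -7+39=32 <70, l++
l=2 r=8: 4+39=43 <70, l++

l=3, r=8, sum=55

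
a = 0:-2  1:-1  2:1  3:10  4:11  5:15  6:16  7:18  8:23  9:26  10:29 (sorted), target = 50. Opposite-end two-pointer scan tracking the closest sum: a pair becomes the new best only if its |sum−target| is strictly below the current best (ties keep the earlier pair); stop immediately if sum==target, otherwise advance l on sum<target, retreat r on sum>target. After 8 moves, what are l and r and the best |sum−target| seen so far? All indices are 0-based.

l=0 r=10: -2+29=27 d=23 *, l++
l=1 r=10: -1+29=28 d=22 *, l++
l=2 r=10: 1+29=30 d=20 *, l++
l=3 r=10: 10+29=39 d=11 *, l++
l=4 r=10: 11+29=40 d=10 *, l++
l=5 r=10: 15+29=44 d=6 *, l++
l=6 r=10: 16+29=45 d=5 *, l++
l=7 r=10: 18+29=47 d=3 *, l++

l=8, r=10, best |Δ|=3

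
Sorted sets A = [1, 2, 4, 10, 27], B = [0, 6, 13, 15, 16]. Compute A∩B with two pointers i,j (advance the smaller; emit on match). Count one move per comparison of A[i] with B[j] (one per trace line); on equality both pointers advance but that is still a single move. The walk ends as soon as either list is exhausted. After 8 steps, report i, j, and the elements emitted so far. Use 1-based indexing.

[i=1,j=1] 1>0 → j++
[i=1,j=2] 1<6 → i++
[i=2,j=2] 2<6 → i++
[i=3,j=2] 4<6 → i++
[i=4,j=2] 10>6 → j++
[i=4,j=3] 10<13 → i++
[i=5,j=3] 27>13 → j++
[i=5,j=4] 27>15 → j++

i=5, j=5, emitted=[]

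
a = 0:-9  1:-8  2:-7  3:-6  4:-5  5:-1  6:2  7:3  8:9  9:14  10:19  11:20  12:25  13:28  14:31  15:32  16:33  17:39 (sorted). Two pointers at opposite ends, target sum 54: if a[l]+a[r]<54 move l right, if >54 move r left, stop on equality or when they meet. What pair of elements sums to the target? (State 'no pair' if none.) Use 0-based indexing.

[0,17] -9+39=30 <54 → l++
[1,17] -8+39=31 <54 → l++
[2,17] -7+39=32 <54 → l++
[3,17] -6+39=33 <54 → l++
[4,17] -5+39=34 <54 → l++
[5,17] -1+39=38 <54 → l++
[6,17] 2+39=41 <54 → l++
[7,17] 3+39=42 <54 → l++
[8,17] 9+39=48 <54 → l++
[9,17] 14+39=53 <54 → l++
[10,17] 19+39=58 >54 → r--
[10,16] 19+33=52 <54 → l++
[11,16] 20+33=53 <54 → l++
[12,16] 25+33=58 >54 → r--
[12,15] 25+32=57 >54 → r--
[12,14] 25+31=56 >54 → r--
[12,13] 25+28=53 <54 → l++

no pair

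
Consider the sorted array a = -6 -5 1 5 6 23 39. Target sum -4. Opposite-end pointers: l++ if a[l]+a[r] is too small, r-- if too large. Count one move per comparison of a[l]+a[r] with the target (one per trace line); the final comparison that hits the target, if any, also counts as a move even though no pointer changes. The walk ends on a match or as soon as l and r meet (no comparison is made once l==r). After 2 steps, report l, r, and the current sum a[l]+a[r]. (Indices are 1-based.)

l=1, r=5, sum=0

l=1 r=7: -6+39=33 >-4, r--
l=1 r=6: -6+23=17 >-4, r--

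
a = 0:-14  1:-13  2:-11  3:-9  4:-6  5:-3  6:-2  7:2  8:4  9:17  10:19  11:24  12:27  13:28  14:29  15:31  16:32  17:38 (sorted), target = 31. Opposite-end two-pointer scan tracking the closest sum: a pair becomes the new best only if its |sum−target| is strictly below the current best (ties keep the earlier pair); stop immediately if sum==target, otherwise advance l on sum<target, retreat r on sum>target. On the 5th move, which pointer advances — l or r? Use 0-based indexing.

[0,17] -14+38=24 d=7 * → l++
[1,17] -13+38=25 d=6 * → l++
[2,17] -11+38=27 d=4 * → l++
[3,17] -9+38=29 d=2 * → l++
[4,17] -6+38=32 d=1 * → r--

r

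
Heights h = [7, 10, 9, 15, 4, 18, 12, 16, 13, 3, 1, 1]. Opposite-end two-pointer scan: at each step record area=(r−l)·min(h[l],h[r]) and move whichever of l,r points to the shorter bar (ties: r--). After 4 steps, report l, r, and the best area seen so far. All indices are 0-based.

[0,11] min(7,1)*11=11 best=11 * → r--
[0,10] min(7,1)*10=10 best=11 → r--
[0,9] min(7,3)*9=27 best=27 * → r--
[0,8] min(7,13)*8=56 best=56 * → l++

l=1, r=8, best area=56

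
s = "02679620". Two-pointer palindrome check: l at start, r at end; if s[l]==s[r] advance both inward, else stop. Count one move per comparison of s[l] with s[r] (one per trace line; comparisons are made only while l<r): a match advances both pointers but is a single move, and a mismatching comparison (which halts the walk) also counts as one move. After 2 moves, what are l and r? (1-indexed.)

l=3, r=6

[1,8] '0'=='0' → l++,r--
[2,7] '2'=='2' → l++,r--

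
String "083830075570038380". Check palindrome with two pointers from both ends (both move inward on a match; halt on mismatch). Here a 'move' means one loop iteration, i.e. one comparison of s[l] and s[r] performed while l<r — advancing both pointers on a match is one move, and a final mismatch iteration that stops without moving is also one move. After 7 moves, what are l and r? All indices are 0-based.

l=7, r=10

l=0 r=17: '0'=='0', l++,r--
l=1 r=16: '8'=='8', l++,r--
l=2 r=15: '3'=='3', l++,r--
l=3 r=14: '8'=='8', l++,r--
l=4 r=13: '3'=='3', l++,r--
l=5 r=12: '0'=='0', l++,r--
l=6 r=11: '0'=='0', l++,r--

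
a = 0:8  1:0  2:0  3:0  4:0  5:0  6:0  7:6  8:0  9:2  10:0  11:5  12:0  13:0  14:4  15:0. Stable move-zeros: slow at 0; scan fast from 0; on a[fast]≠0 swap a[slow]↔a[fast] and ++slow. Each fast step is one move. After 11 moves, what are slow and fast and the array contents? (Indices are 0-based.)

slow=3, fast=11, a=[8, 6, 2, 0, 0, 0, 0, 0, 0, 0, 0, 5, 0, 0, 4, 0]

(s=0,f=0) a[fast]=8≠0 swap→a[0]=8 → slow++,fast++
(s=1,f=1) a[fast]=0 → fast++
(s=1,f=2) a[fast]=0 → fast++
(s=1,f=3) a[fast]=0 → fast++
(s=1,f=4) a[fast]=0 → fast++
(s=1,f=5) a[fast]=0 → fast++
(s=1,f=6) a[fast]=0 → fast++
(s=1,f=7) a[fast]=6≠0 swap→a[1]=6 → slow++,fast++
(s=2,f=8) a[fast]=0 → fast++
(s=2,f=9) a[fast]=2≠0 swap→a[2]=2 → slow++,fast++
(s=3,f=10) a[fast]=0 → fast++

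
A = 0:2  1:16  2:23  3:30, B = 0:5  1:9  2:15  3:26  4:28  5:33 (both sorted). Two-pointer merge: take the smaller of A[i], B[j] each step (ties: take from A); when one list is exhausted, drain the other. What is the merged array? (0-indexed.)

i=0 j=0: A[i]=2<=B[j]=5 take 2, i++
i=1 j=0: A[i]=16>B[j]=5 take 5, j++
i=1 j=1: A[i]=16>B[j]=9 take 9, j++
i=1 j=2: A[i]=16>B[j]=15 take 15, j++
i=1 j=3: A[i]=16<=B[j]=26 take 16, i++
i=2 j=3: A[i]=23<=B[j]=26 take 23, i++
i=3 j=3: A[i]=30>B[j]=26 take 26, j++
i=3 j=4: A[i]=30>B[j]=28 take 28, j++
i=3 j=5: A[i]=30<=B[j]=33 take 30, i++
i=4 j=5: A done, take B[j]=33, j++

[2, 5, 9, 15, 16, 23, 26, 28, 30, 33]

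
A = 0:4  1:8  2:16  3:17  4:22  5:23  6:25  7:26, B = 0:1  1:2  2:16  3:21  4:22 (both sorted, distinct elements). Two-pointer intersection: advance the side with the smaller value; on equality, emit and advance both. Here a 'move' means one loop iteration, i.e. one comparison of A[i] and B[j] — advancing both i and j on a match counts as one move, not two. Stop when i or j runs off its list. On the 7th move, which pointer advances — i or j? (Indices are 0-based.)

j

[i=0,j=0] 4>1 → j++
[i=0,j=1] 4>2 → j++
[i=0,j=2] 4<16 → i++
[i=1,j=2] 8<16 → i++
[i=2,j=2] 16==16 emit → i++,j++
[i=3,j=3] 17<21 → i++
[i=4,j=3] 22>21 → j++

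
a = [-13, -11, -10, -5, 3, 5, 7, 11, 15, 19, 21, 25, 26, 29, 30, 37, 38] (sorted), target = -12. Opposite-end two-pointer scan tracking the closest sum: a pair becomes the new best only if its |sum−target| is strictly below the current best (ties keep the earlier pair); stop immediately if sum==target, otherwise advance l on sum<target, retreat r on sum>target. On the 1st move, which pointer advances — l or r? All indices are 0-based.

r

[0,16] -13+38=25 d=37 * → r--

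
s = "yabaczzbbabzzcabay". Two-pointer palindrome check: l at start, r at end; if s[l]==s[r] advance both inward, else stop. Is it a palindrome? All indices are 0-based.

l=0 r=17: 'y'=='y', l++,r--
l=1 r=16: 'a'=='a', l++,r--
l=2 r=15: 'b'=='b', l++,r--
l=3 r=14: 'a'=='a', l++,r--
l=4 r=13: 'c'=='c', l++,r--
l=5 r=12: 'z'=='z', l++,r--
l=6 r=11: 'z'=='z', l++,r--
l=7 r=10: 'b'=='b', l++,r--
l=8 r=9: 'b'!='a', stop

not a palindrome (mismatch at 8,9)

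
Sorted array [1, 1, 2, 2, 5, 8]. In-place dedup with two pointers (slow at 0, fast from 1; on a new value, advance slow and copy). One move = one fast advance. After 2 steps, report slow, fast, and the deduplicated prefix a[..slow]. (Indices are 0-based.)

(s=0,f=1) a[fast]=1=a[slow] dup → fast++
(s=0,f=2) a[fast]=2≠a[slow]=1 write a[1]=2 → slow++,fast++

slow=1, fast=3, prefix=[1, 2]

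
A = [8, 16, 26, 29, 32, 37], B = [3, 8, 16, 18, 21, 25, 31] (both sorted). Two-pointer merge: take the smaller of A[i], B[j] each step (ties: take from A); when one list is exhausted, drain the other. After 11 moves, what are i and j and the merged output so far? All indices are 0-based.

i=4, j=7, merged so far=[3, 8, 8, 16, 16, 18, 21, 25, 26, 29, 31]

i=0 j=0: A[i]=8>B[j]=3 take 3, j++
i=0 j=1: A[i]=8<=B[j]=8 take 8, i++
i=1 j=1: A[i]=16>B[j]=8 take 8, j++
i=1 j=2: A[i]=16<=B[j]=16 take 16, i++
i=2 j=2: A[i]=26>B[j]=16 take 16, j++
i=2 j=3: A[i]=26>B[j]=18 take 18, j++
i=2 j=4: A[i]=26>B[j]=21 take 21, j++
i=2 j=5: A[i]=26>B[j]=25 take 25, j++
i=2 j=6: A[i]=26<=B[j]=31 take 26, i++
i=3 j=6: A[i]=29<=B[j]=31 take 29, i++
i=4 j=6: A[i]=32>B[j]=31 take 31, j++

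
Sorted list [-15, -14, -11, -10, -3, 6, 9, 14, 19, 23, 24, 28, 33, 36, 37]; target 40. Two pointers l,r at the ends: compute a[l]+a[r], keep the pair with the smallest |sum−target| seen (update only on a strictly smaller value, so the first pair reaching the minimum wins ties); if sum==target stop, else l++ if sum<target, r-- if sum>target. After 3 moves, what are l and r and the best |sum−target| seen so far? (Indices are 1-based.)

l=4, r=15, best |Δ|=14

[1,15] -15+37=22 d=18 * → l++
[2,15] -14+37=23 d=17 * → l++
[3,15] -11+37=26 d=14 * → l++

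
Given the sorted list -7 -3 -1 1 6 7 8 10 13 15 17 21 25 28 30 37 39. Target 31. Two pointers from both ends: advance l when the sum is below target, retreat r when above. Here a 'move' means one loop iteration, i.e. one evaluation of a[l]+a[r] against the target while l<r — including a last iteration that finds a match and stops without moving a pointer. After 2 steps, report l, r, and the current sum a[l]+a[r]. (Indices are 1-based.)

l=2, r=16, sum=34

l=1 r=17: -7+39=32 >31, r--
l=1 r=16: -7+37=30 <31, l++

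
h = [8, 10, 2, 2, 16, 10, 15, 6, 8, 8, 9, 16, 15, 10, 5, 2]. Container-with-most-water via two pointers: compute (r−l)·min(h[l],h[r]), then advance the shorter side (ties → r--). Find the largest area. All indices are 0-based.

max area = 120

l=0 r=15: min(8,2)*15=30 best=30 *, r--
l=0 r=14: min(8,5)*14=70 best=70 *, r--
l=0 r=13: min(8,10)*13=104 best=104 *, l++
l=1 r=13: min(10,10)*12=120 best=120 *, r--
l=1 r=12: min(10,15)*11=110 best=120, l++
l=2 r=12: min(2,15)*10=20 best=120, l++
l=3 r=12: min(2,15)*9=18 best=120, l++
l=4 r=12: min(16,15)*8=120 best=120, r--
l=4 r=11: min(16,16)*7=112 best=120, r--
l=4 r=10: min(16,9)*6=54 best=120, r--
l=4 r=9: min(16,8)*5=40 best=120, r--
l=4 r=8: min(16,8)*4=32 best=120, r--
l=4 r=7: min(16,6)*3=18 best=120, r--
l=4 r=6: min(16,15)*2=30 best=120, r--
l=4 r=5: min(16,10)*1=10 best=120, r--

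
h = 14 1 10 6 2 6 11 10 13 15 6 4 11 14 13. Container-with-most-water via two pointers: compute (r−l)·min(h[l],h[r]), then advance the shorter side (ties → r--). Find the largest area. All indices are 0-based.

l=0 r=14: min(14,13)*14=182 best=182 *, r--
l=0 r=13: min(14,14)*13=182 best=182, r--
l=0 r=12: min(14,11)*12=132 best=182, r--
l=0 r=11: min(14,4)*11=44 best=182, r--
l=0 r=10: min(14,6)*10=60 best=182, r--
l=0 r=9: min(14,15)*9=126 best=182, l++
l=1 r=9: min(1,15)*8=8 best=182, l++
l=2 r=9: min(10,15)*7=70 best=182, l++
l=3 r=9: min(6,15)*6=36 best=182, l++
l=4 r=9: min(2,15)*5=10 best=182, l++
l=5 r=9: min(6,15)*4=24 best=182, l++
l=6 r=9: min(11,15)*3=33 best=182, l++
l=7 r=9: min(10,15)*2=20 best=182, l++
l=8 r=9: min(13,15)*1=13 best=182, l++

max area = 182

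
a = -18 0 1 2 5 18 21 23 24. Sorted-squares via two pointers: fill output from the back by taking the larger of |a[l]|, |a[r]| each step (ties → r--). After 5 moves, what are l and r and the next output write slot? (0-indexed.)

l=1, r=4, next write slot=3

l=0 r=8: |-18|<=|24| out[8]=576, r--
l=0 r=7: |-18|<=|23| out[7]=529, r--
l=0 r=6: |-18|<=|21| out[6]=441, r--
l=0 r=5: |-18|<=|18| out[5]=324, r--
l=0 r=4: |-18|>|5| out[4]=324, l++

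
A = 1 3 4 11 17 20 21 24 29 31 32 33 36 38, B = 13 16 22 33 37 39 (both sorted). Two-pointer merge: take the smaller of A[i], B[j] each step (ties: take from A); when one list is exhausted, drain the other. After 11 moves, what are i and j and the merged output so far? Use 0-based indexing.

[i=0,j=0] A[i]=1<=B[j]=13 take 1 → i++
[i=1,j=0] A[i]=3<=B[j]=13 take 3 → i++
[i=2,j=0] A[i]=4<=B[j]=13 take 4 → i++
[i=3,j=0] A[i]=11<=B[j]=13 take 11 → i++
[i=4,j=0] A[i]=17>B[j]=13 take 13 → j++
[i=4,j=1] A[i]=17>B[j]=16 take 16 → j++
[i=4,j=2] A[i]=17<=B[j]=22 take 17 → i++
[i=5,j=2] A[i]=20<=B[j]=22 take 20 → i++
[i=6,j=2] A[i]=21<=B[j]=22 take 21 → i++
[i=7,j=2] A[i]=24>B[j]=22 take 22 → j++
[i=7,j=3] A[i]=24<=B[j]=33 take 24 → i++

i=8, j=3, merged so far=[1, 3, 4, 11, 13, 16, 17, 20, 21, 22, 24]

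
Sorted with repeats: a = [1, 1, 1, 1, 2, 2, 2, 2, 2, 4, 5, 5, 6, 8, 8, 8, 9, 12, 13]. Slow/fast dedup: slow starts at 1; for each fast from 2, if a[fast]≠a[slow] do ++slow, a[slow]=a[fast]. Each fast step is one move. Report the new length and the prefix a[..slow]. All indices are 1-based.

length 9; prefix = [1, 2, 4, 5, 6, 8, 9, 12, 13]

(s=1,f=2) a[fast]=1=a[slow] dup → fast++
(s=1,f=3) a[fast]=1=a[slow] dup → fast++
(s=1,f=4) a[fast]=1=a[slow] dup → fast++
(s=1,f=5) a[fast]=2≠a[slow]=1 write a[2]=2 → slow++,fast++
(s=2,f=6) a[fast]=2=a[slow] dup → fast++
(s=2,f=7) a[fast]=2=a[slow] dup → fast++
(s=2,f=8) a[fast]=2=a[slow] dup → fast++
(s=2,f=9) a[fast]=2=a[slow] dup → fast++
(s=2,f=10) a[fast]=4≠a[slow]=2 write a[3]=4 → slow++,fast++
(s=3,f=11) a[fast]=5≠a[slow]=4 write a[4]=5 → slow++,fast++
(s=4,f=12) a[fast]=5=a[slow] dup → fast++
(s=4,f=13) a[fast]=6≠a[slow]=5 write a[5]=6 → slow++,fast++
(s=5,f=14) a[fast]=8≠a[slow]=6 write a[6]=8 → slow++,fast++
(s=6,f=15) a[fast]=8=a[slow] dup → fast++
(s=6,f=16) a[fast]=8=a[slow] dup → fast++
(s=6,f=17) a[fast]=9≠a[slow]=8 write a[7]=9 → slow++,fast++
(s=7,f=18) a[fast]=12≠a[slow]=9 write a[8]=12 → slow++,fast++
(s=8,f=19) a[fast]=13≠a[slow]=12 write a[9]=13 → slow++,fast++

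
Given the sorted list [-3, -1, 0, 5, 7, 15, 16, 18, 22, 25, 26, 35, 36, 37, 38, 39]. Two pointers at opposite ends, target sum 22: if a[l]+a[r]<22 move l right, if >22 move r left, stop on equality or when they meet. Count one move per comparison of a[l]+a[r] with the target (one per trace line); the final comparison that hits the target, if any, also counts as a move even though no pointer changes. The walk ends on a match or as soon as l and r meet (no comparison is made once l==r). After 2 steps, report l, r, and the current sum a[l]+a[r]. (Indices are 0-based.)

[0,15] -3+39=36 >22 → r--
[0,14] -3+38=35 >22 → r--

l=0, r=13, sum=34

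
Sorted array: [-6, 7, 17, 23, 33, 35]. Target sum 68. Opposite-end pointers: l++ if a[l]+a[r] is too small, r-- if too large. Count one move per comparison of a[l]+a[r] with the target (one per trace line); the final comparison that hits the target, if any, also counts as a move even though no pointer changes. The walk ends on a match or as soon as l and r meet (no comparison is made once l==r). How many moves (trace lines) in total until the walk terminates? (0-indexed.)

5 moves

[0,5] -6+35=29 <68 → l++
[1,5] 7+35=42 <68 → l++
[2,5] 17+35=52 <68 → l++
[3,5] 23+35=58 <68 → l++
[4,5] 33+35=68 → found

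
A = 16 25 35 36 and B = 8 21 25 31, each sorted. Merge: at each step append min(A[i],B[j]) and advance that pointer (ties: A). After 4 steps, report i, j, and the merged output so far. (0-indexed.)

[i=0,j=0] A[i]=16>B[j]=8 take 8 → j++
[i=0,j=1] A[i]=16<=B[j]=21 take 16 → i++
[i=1,j=1] A[i]=25>B[j]=21 take 21 → j++
[i=1,j=2] A[i]=25<=B[j]=25 take 25 → i++

i=2, j=2, merged so far=[8, 16, 21, 25]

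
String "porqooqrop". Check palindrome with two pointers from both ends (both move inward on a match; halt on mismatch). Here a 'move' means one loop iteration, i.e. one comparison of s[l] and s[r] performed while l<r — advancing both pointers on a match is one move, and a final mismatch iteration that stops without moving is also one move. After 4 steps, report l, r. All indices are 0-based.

[0,9] 'p'=='p' → l++,r--
[1,8] 'o'=='o' → l++,r--
[2,7] 'r'=='r' → l++,r--
[3,6] 'q'=='q' → l++,r--

l=4, r=5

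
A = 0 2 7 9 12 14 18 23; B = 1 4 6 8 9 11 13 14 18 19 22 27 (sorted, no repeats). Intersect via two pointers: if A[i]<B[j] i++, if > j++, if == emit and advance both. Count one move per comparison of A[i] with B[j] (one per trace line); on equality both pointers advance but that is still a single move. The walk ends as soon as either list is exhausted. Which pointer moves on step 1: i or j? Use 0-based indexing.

i=0 j=0: 0<1, i++

i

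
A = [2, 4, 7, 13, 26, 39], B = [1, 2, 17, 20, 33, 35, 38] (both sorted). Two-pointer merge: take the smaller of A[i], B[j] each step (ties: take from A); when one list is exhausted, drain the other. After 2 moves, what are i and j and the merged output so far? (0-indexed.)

i=0 j=0: A[i]=2>B[j]=1 take 1, j++
i=0 j=1: A[i]=2<=B[j]=2 take 2, i++

i=1, j=1, merged so far=[1, 2]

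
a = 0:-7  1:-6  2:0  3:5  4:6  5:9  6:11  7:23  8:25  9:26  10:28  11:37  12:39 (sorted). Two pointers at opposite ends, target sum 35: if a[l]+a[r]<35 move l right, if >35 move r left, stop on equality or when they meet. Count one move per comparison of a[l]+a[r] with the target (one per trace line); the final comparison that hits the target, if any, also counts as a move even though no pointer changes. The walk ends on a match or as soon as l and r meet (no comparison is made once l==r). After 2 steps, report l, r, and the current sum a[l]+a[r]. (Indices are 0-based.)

[0,12] -7+39=32 <35 → l++
[1,12] -6+39=33 <35 → l++

l=2, r=12, sum=39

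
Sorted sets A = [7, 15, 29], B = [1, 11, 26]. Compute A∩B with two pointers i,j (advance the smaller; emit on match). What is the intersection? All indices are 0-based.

[i=0,j=0] 7>1 → j++
[i=0,j=1] 7<11 → i++
[i=1,j=1] 15>11 → j++
[i=1,j=2] 15<26 → i++
[i=2,j=2] 29>26 → j++

intersection = []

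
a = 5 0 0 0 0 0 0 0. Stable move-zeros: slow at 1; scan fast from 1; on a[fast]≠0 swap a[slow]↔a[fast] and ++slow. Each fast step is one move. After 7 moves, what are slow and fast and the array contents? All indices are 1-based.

slow=2, fast=8, a=[5, 0, 0, 0, 0, 0, 0, 0]

(s=1,f=1) a[fast]=5≠0 swap→a[1]=5 → slow++,fast++
(s=2,f=2) a[fast]=0 → fast++
(s=2,f=3) a[fast]=0 → fast++
(s=2,f=4) a[fast]=0 → fast++
(s=2,f=5) a[fast]=0 → fast++
(s=2,f=6) a[fast]=0 → fast++
(s=2,f=7) a[fast]=0 → fast++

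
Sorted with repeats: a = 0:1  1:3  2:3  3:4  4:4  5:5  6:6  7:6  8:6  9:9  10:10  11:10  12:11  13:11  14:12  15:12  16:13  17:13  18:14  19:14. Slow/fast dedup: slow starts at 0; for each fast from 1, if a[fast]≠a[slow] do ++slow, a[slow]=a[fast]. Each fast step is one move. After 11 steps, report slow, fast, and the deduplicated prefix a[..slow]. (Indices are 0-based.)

slow=6, fast=12, prefix=[1, 3, 4, 5, 6, 9, 10]

(s=0,f=1) a[fast]=3≠a[slow]=1 write a[1]=3 → slow++,fast++
(s=1,f=2) a[fast]=3=a[slow] dup → fast++
(s=1,f=3) a[fast]=4≠a[slow]=3 write a[2]=4 → slow++,fast++
(s=2,f=4) a[fast]=4=a[slow] dup → fast++
(s=2,f=5) a[fast]=5≠a[slow]=4 write a[3]=5 → slow++,fast++
(s=3,f=6) a[fast]=6≠a[slow]=5 write a[4]=6 → slow++,fast++
(s=4,f=7) a[fast]=6=a[slow] dup → fast++
(s=4,f=8) a[fast]=6=a[slow] dup → fast++
(s=4,f=9) a[fast]=9≠a[slow]=6 write a[5]=9 → slow++,fast++
(s=5,f=10) a[fast]=10≠a[slow]=9 write a[6]=10 → slow++,fast++
(s=6,f=11) a[fast]=10=a[slow] dup → fast++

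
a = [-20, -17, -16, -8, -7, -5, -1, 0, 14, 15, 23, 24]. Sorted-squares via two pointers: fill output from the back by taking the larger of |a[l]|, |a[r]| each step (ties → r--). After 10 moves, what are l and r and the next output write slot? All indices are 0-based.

l=6, r=7, next write slot=1

[0,11] |-20|<=|24| out[11]=576 → r--
[0,10] |-20|<=|23| out[10]=529 → r--
[0,9] |-20|>|15| out[9]=400 → l++
[1,9] |-17|>|15| out[8]=289 → l++
[2,9] |-16|>|15| out[7]=256 → l++
[3,9] |-8|<=|15| out[6]=225 → r--
[3,8] |-8|<=|14| out[5]=196 → r--
[3,7] |-8|>|0| out[4]=64 → l++
[4,7] |-7|>|0| out[3]=49 → l++
[5,7] |-5|>|0| out[2]=25 → l++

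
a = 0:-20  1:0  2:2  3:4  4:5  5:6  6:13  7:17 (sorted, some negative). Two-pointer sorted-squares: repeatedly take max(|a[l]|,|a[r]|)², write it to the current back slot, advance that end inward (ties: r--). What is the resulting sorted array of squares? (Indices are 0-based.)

l=0 r=7: |-20|>|17| out[7]=400, l++
l=1 r=7: |0|<=|17| out[6]=289, r--
l=1 r=6: |0|<=|13| out[5]=169, r--
l=1 r=5: |0|<=|6| out[4]=36, r--
l=1 r=4: |0|<=|5| out[3]=25, r--
l=1 r=3: |0|<=|4| out[2]=16, r--
l=1 r=2: |0|<=|2| out[1]=4, r--
l=1 r=1: |0|<=|0| out[0]=0, r--

[0, 4, 16, 25, 36, 169, 289, 400]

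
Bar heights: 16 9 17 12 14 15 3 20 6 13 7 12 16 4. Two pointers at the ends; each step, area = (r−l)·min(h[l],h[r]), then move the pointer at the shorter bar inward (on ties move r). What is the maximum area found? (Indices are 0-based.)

[0,13] min(16,4)*13=52 best=52 * → r--
[0,12] min(16,16)*12=192 best=192 * → r--
[0,11] min(16,12)*11=132 best=192 → r--
[0,10] min(16,7)*10=70 best=192 → r--
[0,9] min(16,13)*9=117 best=192 → r--
[0,8] min(16,6)*8=48 best=192 → r--
[0,7] min(16,20)*7=112 best=192 → l++
[1,7] min(9,20)*6=54 best=192 → l++
[2,7] min(17,20)*5=85 best=192 → l++
[3,7] min(12,20)*4=48 best=192 → l++
[4,7] min(14,20)*3=42 best=192 → l++
[5,7] min(15,20)*2=30 best=192 → l++
[6,7] min(3,20)*1=3 best=192 → l++

max area = 192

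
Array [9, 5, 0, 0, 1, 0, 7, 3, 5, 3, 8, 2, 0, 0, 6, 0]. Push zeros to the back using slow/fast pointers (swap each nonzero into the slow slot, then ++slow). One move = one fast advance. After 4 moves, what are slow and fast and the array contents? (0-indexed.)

slow=2, fast=4, a=[9, 5, 0, 0, 1, 0, 7, 3, 5, 3, 8, 2, 0, 0, 6, 0]

slow=0 fast=0: a[fast]=9≠0 swap→a[0]=9, slow++,fast++
slow=1 fast=1: a[fast]=5≠0 swap→a[1]=5, slow++,fast++
slow=2 fast=2: a[fast]=0, fast++
slow=2 fast=3: a[fast]=0, fast++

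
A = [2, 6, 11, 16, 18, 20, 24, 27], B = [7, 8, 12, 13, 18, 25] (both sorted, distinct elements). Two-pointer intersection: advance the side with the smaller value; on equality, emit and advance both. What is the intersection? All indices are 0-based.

intersection = [18]

i=0 j=0: 2<7, i++
i=1 j=0: 6<7, i++
i=2 j=0: 11>7, j++
i=2 j=1: 11>8, j++
i=2 j=2: 11<12, i++
i=3 j=2: 16>12, j++
i=3 j=3: 16>13, j++
i=3 j=4: 16<18, i++
i=4 j=4: 18==18 emit, i++,j++
i=5 j=5: 20<25, i++
i=6 j=5: 24<25, i++
i=7 j=5: 27>25, j++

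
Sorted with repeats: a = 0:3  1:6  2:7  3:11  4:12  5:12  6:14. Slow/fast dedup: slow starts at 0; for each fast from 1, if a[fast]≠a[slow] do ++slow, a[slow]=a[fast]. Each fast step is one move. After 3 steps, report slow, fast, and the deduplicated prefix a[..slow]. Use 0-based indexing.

slow=3, fast=4, prefix=[3, 6, 7, 11]

slow=0 fast=1: a[fast]=6≠a[slow]=3 write a[1]=6, slow++,fast++
slow=1 fast=2: a[fast]=7≠a[slow]=6 write a[2]=7, slow++,fast++
slow=2 fast=3: a[fast]=11≠a[slow]=7 write a[3]=11, slow++,fast++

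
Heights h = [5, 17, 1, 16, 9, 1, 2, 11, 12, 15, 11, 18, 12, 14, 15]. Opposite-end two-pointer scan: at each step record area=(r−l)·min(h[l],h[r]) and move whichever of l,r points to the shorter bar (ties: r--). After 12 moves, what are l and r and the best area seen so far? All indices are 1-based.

[1,15] min(5,15)*14=70 best=70 * → l++
[2,15] min(17,15)*13=195 best=195 * → r--
[2,14] min(17,14)*12=168 best=195 → r--
[2,13] min(17,12)*11=132 best=195 → r--
[2,12] min(17,18)*10=170 best=195 → l++
[3,12] min(1,18)*9=9 best=195 → l++
[4,12] min(16,18)*8=128 best=195 → l++
[5,12] min(9,18)*7=63 best=195 → l++
[6,12] min(1,18)*6=6 best=195 → l++
[7,12] min(2,18)*5=10 best=195 → l++
[8,12] min(11,18)*4=44 best=195 → l++
[9,12] min(12,18)*3=36 best=195 → l++

l=10, r=12, best area=195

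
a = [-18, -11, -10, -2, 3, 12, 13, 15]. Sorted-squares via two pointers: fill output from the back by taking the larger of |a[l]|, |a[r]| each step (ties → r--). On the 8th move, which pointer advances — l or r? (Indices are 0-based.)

r

l=0 r=7: |-18|>|15| out[7]=324, l++
l=1 r=7: |-11|<=|15| out[6]=225, r--
l=1 r=6: |-11|<=|13| out[5]=169, r--
l=1 r=5: |-11|<=|12| out[4]=144, r--
l=1 r=4: |-11|>|3| out[3]=121, l++
l=2 r=4: |-10|>|3| out[2]=100, l++
l=3 r=4: |-2|<=|3| out[1]=9, r--
l=3 r=3: |-2|<=|-2| out[0]=4, r--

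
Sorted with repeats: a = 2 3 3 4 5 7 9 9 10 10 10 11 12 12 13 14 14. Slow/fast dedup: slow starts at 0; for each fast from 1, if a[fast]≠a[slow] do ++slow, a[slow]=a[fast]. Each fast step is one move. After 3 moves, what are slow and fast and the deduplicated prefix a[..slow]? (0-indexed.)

slow=2, fast=4, prefix=[2, 3, 4]

slow=0 fast=1: a[fast]=3≠a[slow]=2 write a[1]=3, slow++,fast++
slow=1 fast=2: a[fast]=3=a[slow] dup, fast++
slow=1 fast=3: a[fast]=4≠a[slow]=3 write a[2]=4, slow++,fast++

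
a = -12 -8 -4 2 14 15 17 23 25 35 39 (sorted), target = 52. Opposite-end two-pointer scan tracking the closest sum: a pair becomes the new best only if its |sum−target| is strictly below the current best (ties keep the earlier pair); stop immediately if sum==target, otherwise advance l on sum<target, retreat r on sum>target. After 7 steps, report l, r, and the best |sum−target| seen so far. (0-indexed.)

[0,10] -12+39=27 d=25 * → l++
[1,10] -8+39=31 d=21 * → l++
[2,10] -4+39=35 d=17 * → l++
[3,10] 2+39=41 d=11 * → l++
[4,10] 14+39=53 d=1 * → r--
[4,9] 14+35=49 d=3 → l++
[5,9] 15+35=50 d=2 → l++

l=6, r=9, best |Δ|=1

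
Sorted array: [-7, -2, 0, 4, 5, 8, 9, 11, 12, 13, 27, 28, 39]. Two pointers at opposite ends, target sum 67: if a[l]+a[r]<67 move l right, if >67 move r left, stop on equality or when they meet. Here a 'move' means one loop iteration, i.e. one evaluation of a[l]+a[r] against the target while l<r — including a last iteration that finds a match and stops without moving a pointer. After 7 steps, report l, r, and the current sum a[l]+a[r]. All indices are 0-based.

[0,12] -7+39=32 <67 → l++
[1,12] -2+39=37 <67 → l++
[2,12] 0+39=39 <67 → l++
[3,12] 4+39=43 <67 → l++
[4,12] 5+39=44 <67 → l++
[5,12] 8+39=47 <67 → l++
[6,12] 9+39=48 <67 → l++

l=7, r=12, sum=50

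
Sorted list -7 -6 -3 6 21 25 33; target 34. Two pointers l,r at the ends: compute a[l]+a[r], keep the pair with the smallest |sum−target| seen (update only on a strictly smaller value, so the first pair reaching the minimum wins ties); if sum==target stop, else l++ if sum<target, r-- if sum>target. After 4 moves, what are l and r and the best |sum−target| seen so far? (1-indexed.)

l=4, r=6, best |Δ|=4

[1,7] -7+33=26 d=8 * → l++
[2,7] -6+33=27 d=7 * → l++
[3,7] -3+33=30 d=4 * → l++
[4,7] 6+33=39 d=5 → r--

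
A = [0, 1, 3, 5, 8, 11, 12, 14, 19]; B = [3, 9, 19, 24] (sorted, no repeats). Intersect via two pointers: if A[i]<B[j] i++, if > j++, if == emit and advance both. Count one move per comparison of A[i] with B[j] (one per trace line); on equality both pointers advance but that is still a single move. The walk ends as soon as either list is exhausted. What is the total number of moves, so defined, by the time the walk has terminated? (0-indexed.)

10 moves

i=0 j=0: 0<3, i++
i=1 j=0: 1<3, i++
i=2 j=0: 3==3 emit, i++,j++
i=3 j=1: 5<9, i++
i=4 j=1: 8<9, i++
i=5 j=1: 11>9, j++
i=5 j=2: 11<19, i++
i=6 j=2: 12<19, i++
i=7 j=2: 14<19, i++
i=8 j=2: 19==19 emit, i++,j++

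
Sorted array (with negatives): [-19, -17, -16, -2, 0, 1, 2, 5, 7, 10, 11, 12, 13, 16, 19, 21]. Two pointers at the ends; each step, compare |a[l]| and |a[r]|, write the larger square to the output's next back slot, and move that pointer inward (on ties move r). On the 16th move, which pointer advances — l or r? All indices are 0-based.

l=0 r=15: |-19|<=|21| out[15]=441, r--
l=0 r=14: |-19|<=|19| out[14]=361, r--
l=0 r=13: |-19|>|16| out[13]=361, l++
l=1 r=13: |-17|>|16| out[12]=289, l++
l=2 r=13: |-16|<=|16| out[11]=256, r--
l=2 r=12: |-16|>|13| out[10]=256, l++
l=3 r=12: |-2|<=|13| out[9]=169, r--
l=3 r=11: |-2|<=|12| out[8]=144, r--
l=3 r=10: |-2|<=|11| out[7]=121, r--
l=3 r=9: |-2|<=|10| out[6]=100, r--
l=3 r=8: |-2|<=|7| out[5]=49, r--
l=3 r=7: |-2|<=|5| out[4]=25, r--
l=3 r=6: |-2|<=|2| out[3]=4, r--
l=3 r=5: |-2|>|1| out[2]=4, l++
l=4 r=5: |0|<=|1| out[1]=1, r--
l=4 r=4: |0|<=|0| out[0]=0, r--

r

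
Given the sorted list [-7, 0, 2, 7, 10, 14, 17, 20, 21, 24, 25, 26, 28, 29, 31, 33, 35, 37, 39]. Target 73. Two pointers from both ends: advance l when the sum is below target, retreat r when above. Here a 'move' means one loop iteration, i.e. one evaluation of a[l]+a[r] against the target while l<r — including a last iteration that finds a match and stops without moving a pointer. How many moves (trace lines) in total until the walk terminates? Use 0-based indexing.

18 moves

l=0 r=18: -7+39=32 <73, l++
l=1 r=18: 0+39=39 <73, l++
l=2 r=18: 2+39=41 <73, l++
l=3 r=18: 7+39=46 <73, l++
l=4 r=18: 10+39=49 <73, l++
l=5 r=18: 14+39=53 <73, l++
l=6 r=18: 17+39=56 <73, l++
l=7 r=18: 20+39=59 <73, l++
l=8 r=18: 21+39=60 <73, l++
l=9 r=18: 24+39=63 <73, l++
l=10 r=18: 25+39=64 <73, l++
l=11 r=18: 26+39=65 <73, l++
l=12 r=18: 28+39=67 <73, l++
l=13 r=18: 29+39=68 <73, l++
l=14 r=18: 31+39=70 <73, l++
l=15 r=18: 33+39=72 <73, l++
l=16 r=18: 35+39=74 >73, r--
l=16 r=17: 35+37=72 <73, l++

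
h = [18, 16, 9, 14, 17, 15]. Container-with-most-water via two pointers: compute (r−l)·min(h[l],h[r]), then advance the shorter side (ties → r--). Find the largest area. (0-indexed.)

max area = 75

l=0 r=5: min(18,15)*5=75 best=75 *, r--
l=0 r=4: min(18,17)*4=68 best=75, r--
l=0 r=3: min(18,14)*3=42 best=75, r--
l=0 r=2: min(18,9)*2=18 best=75, r--
l=0 r=1: min(18,16)*1=16 best=75, r--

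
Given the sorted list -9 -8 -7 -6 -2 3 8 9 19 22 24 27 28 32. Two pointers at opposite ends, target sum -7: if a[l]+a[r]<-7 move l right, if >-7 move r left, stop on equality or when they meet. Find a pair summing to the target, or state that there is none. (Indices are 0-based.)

l=0 r=13: -9+32=23 >-7, r--
l=0 r=12: -9+28=19 >-7, r--
l=0 r=11: -9+27=18 >-7, r--
l=0 r=10: -9+24=15 >-7, r--
l=0 r=9: -9+22=13 >-7, r--
l=0 r=8: -9+19=10 >-7, r--
l=0 r=7: -9+9=0 >-7, r--
l=0 r=6: -9+8=-1 >-7, r--
l=0 r=5: -9+3=-6 >-7, r--
l=0 r=4: -9+-2=-11 <-7, l++
l=1 r=4: -8+-2=-10 <-7, l++
l=2 r=4: -7+-2=-9 <-7, l++
l=3 r=4: -6+-2=-8 <-7, l++

no pair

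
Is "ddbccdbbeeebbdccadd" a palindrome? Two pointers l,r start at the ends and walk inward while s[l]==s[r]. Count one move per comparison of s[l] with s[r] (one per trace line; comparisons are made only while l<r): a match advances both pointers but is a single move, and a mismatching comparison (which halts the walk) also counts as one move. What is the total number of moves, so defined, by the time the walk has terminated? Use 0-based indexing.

l=0 r=18: 'd'=='d', l++,r--
l=1 r=17: 'd'=='d', l++,r--
l=2 r=16: 'b'!='a', stop

3 moves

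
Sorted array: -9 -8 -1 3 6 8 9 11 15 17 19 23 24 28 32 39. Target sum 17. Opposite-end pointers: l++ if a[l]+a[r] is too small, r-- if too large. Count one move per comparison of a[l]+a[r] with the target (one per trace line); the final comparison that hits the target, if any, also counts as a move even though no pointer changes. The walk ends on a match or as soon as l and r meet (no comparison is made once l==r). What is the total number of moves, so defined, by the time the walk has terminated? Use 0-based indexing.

[0,15] -9+39=30 >17 → r--
[0,14] -9+32=23 >17 → r--
[0,13] -9+28=19 >17 → r--
[0,12] -9+24=15 <17 → l++
[1,12] -8+24=16 <17 → l++
[2,12] -1+24=23 >17 → r--
[2,11] -1+23=22 >17 → r--
[2,10] -1+19=18 >17 → r--
[2,9] -1+17=16 <17 → l++
[3,9] 3+17=20 >17 → r--
[3,8] 3+15=18 >17 → r--
[3,7] 3+11=14 <17 → l++
[4,7] 6+11=17 → found

13 moves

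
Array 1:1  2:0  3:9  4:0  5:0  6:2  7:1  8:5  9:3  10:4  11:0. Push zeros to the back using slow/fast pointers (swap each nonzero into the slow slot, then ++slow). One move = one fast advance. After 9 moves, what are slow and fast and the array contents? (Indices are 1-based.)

slow=7, fast=10, a=[1, 9, 2, 1, 5, 3, 0, 0, 0, 4, 0]

(s=1,f=1) a[fast]=1≠0 swap→a[1]=1 → slow++,fast++
(s=2,f=2) a[fast]=0 → fast++
(s=2,f=3) a[fast]=9≠0 swap→a[2]=9 → slow++,fast++
(s=3,f=4) a[fast]=0 → fast++
(s=3,f=5) a[fast]=0 → fast++
(s=3,f=6) a[fast]=2≠0 swap→a[3]=2 → slow++,fast++
(s=4,f=7) a[fast]=1≠0 swap→a[4]=1 → slow++,fast++
(s=5,f=8) a[fast]=5≠0 swap→a[5]=5 → slow++,fast++
(s=6,f=9) a[fast]=3≠0 swap→a[6]=3 → slow++,fast++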